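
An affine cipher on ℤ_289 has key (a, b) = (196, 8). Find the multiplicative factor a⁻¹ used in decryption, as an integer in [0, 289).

Extended Euclidean algorithm:
289 = 1×196 + 93
196 = 2×93 + 10
93 = 9×10 + 3
10 = 3×3 + 1
3 = 3×1 + 0
Since gcd(196, 289) = 1, back-substitute to write 1 as a combination:
1 = 10 − 3·3
1 = −3·93 + 28·10
1 = 28·196 − 59·93
1 = −59·289 + 87·196
So 196·87 ≡ 1 (mod 289).

87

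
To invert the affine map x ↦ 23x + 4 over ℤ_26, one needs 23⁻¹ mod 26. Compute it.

17

Run Euclid on (26, 23):
26 = 1*23 + 3
23 = 7*3 + 2
3 = 1*2 + 1
2 = 2*1 + 0
Since gcd(23, 26) = 1, back-substitute to write 1 as a combination:
1 = 3 − 2
1 = −23 + 8·3
1 = 8·26 − 9·23
Hence 23⁻¹ ≡ -9 ≡ 17 (mod 26).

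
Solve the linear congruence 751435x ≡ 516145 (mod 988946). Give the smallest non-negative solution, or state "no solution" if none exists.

628243

First find gcd(751435, 988946):
988946 = 1*751435 + 237511
751435 = 3*237511 + 38902
237511 = 6*38902 + 4099
38902 = 9*4099 + 2011
4099 = 2*2011 + 77
2011 = 26*77 + 9
77 = 8*9 + 5
9 = 1*5 + 4
5 = 1*4 + 1
4 = 4*1 + 0
gcd = 1, so a unique solution mod 988946 exists.
Back-substitute for the Bézout coefficients:
1 = 5 − 4
1 = −9 + 2·5
1 = 2·77 − 17·9
1 = −17·2011 + 444·77
1 = 444·4099 − 905·2011
1 = −905·38902 + 8589·4099
1 = 8589·237511 − 52439·38902
1 = −52439·751435 + 165906·237511
1 = 165906·988946 − 218345·751435
So 751435·(-218345) ≡ 1 (mod 988946), giving 751435⁻¹ ≡ 770601.
x ≡ 751435⁻¹·516145 ≡ 770601·516145 ≡ 628243 (mod 988946).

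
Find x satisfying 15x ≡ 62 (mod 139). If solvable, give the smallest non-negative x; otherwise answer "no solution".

69

First find gcd(15, 139):
139 = 9·15 + 4
15 = 3·4 + 3
4 = 1·3 + 1
3 = 3·1 + 0
gcd = 1, so a unique solution mod 139 exists.
Back-substitute for the Bézout coefficients:
1 = 4 − 3
1 = −15 + 4·4
1 = 4·139 − 37·15
So 15·(-37) ≡ 1 (mod 139), giving 15⁻¹ ≡ 102.
x ≡ 15⁻¹·62 ≡ 102·62 ≡ 69 (mod 139).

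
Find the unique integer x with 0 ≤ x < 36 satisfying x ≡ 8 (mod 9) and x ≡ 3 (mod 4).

35

Write x = 8 + 9·k. Then 9·k ≡ 3 − 8 ≡ 3 (mod 4).
Need 9⁻¹ mod 4. Extended Euclid on (4, 1):
4 = 4·1 + 0
9⁻¹ ≡ 1 (mod 4), so k ≡ 1·3 ≡ 3 (mod 4).
x = 8 + 9·3 = 35.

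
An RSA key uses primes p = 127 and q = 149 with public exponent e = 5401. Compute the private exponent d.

φ(n) = (p−1)(q−1) = 126·148 = 18648.
Need d with 5401·d ≡ 1 (mod 18648). Apply the extended Euclidean algorithm:
18648 = 3·5401 + 2445
5401 = 2·2445 + 511
2445 = 4·511 + 401
511 = 1·401 + 110
401 = 3·110 + 71
110 = 1·71 + 39
71 = 1·39 + 32
39 = 1·32 + 7
32 = 4·7 + 4
7 = 1·4 + 3
4 = 1·3 + 1
3 = 3·1 + 0
Back-substitute:
1 = 4 − 3
1 = −7 + 2·4
1 = 2·32 − 9·7
1 = −9·39 + 11·32
1 = 11·71 − 20·39
1 = −20·110 + 31·71
1 = 31·401 − 113·110
1 = −113·511 + 144·401
1 = 144·2445 − 689·511
1 = −689·5401 + 1522·2445
1 = 1522·18648 − 5255·5401
So 5401·(-5255) ≡ 1 (mod 18648), hence d ≡ -5255 ≡ 13393 (mod 18648).

13393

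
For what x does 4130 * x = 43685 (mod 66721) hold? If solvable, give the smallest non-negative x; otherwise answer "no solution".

First find gcd(4130, 66721):
66721 = 16·4130 + 641
4130 = 6·641 + 284
641 = 2·284 + 73
284 = 3·73 + 65
73 = 1·65 + 8
65 = 8·8 + 1
8 = 8·1 + 0
gcd = 1, so a unique solution mod 66721 exists.
Back-substitute for the Bézout coefficients:
1 = 65 − 8·8
1 = −8·73 + 9·65
1 = 9·284 − 35·73
1 = −35·641 + 79·284
1 = 79·4130 − 509·641
1 = −509·66721 + 8223·4130
So 4130·(8223) ≡ 1 (mod 66721), giving 4130⁻¹ ≡ 8223.
x ≡ 4130⁻¹·43685 ≡ 8223·43685 ≡ 62612 (mod 66721).

62612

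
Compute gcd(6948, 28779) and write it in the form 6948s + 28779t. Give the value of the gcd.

3

Euclidean algorithm:
28779 = 4×6948 + 987
6948 = 7×987 + 39
987 = 25×39 + 12
39 = 3×12 + 3
12 = 4×3 + 0
gcd(6948, 28779) = 3.
Express as a combination:
3 = 39 − 3·12
3 = −3·987 + 76·39
3 = 76·6948 − 535·987
3 = −535·28779 + 2216·6948
So 3 = (-535)·28779 + (2216)·6948.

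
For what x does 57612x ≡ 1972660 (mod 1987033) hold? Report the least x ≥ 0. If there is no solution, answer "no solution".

1905809

First find gcd(57612, 1987033):
1987033 = 34×57612 + 28225
57612 = 2×28225 + 1162
28225 = 24×1162 + 337
1162 = 3×337 + 151
337 = 2×151 + 35
151 = 4×35 + 11
35 = 3×11 + 2
11 = 5×2 + 1
2 = 2×1 + 0
gcd = 1, so a unique solution mod 1987033 exists.
Back-substitute for the Bézout coefficients:
1 = 11 − 5·2
1 = −5·35 + 16·11
1 = 16·151 − 69·35
1 = −69·337 + 154·151
1 = 154·1162 − 531·337
1 = −531·28225 + 12898·1162
1 = 12898·57612 − 26327·28225
1 = −26327·1987033 + 908016·57612
So 57612·(908016) ≡ 1 (mod 1987033), giving 57612⁻¹ ≡ 908016.
x ≡ 57612⁻¹·1972660 ≡ 908016·1972660 ≡ 1905809 (mod 1987033).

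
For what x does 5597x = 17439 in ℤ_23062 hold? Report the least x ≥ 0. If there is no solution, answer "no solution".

First find gcd(5597, 23062):
23062 = 4·5597 + 674
5597 = 8·674 + 205
674 = 3·205 + 59
205 = 3·59 + 28
59 = 2·28 + 3
28 = 9·3 + 1
3 = 3·1 + 0
gcd = 1, so a unique solution mod 23062 exists.
Back-substitute for the Bézout coefficients:
1 = 28 − 9·3
1 = −9·59 + 19·28
1 = 19·205 − 66·59
1 = −66·674 + 217·205
1 = 217·5597 − 1802·674
1 = −1802·23062 + 7425·5597
So 5597·(7425) ≡ 1 (mod 23062), giving 5597⁻¹ ≡ 7425.
x ≡ 5597⁻¹·17439 ≡ 7425·17439 ≡ 14507 (mod 23062).

14507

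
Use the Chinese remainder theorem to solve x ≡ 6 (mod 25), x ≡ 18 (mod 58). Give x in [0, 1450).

Write x = 6 + 25·k. Then 25·k ≡ 18 − 6 ≡ 12 (mod 58).
Need 25⁻¹ mod 58. Extended Euclid on (58, 25):
58 = 2*25 + 8
25 = 3*8 + 1
8 = 8*1 + 0
Back-substitute:
1 = 25 − 3·8
1 = −3·58 + 7·25
25⁻¹ ≡ 7 (mod 58), so k ≡ 7·12 ≡ 26 (mod 58).
x = 6 + 25·26 = 656.

656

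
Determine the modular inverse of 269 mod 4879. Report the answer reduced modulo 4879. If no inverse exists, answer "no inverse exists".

Extended Euclidean algorithm:
4879 = 18×269 + 37
269 = 7×37 + 10
37 = 3×10 + 7
10 = 1×7 + 3
7 = 2×3 + 1
3 = 3×1 + 0
The gcd is 1. Working backward:
1 = 7 − 2·3
1 = −2·10 + 3·7
1 = 3·37 − 11·10
1 = −11·269 + 80·37
1 = 80·4879 − 1451·269
Hence 269⁻¹ ≡ -1451 ≡ 3428 (mod 4879).

3428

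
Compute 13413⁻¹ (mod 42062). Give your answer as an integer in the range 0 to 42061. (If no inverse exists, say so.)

12967

Extended Euclidean algorithm:
42062 = 3×13413 + 1823
13413 = 7×1823 + 652
1823 = 2×652 + 519
652 = 1×519 + 133
519 = 3×133 + 120
133 = 1×120 + 13
120 = 9×13 + 3
13 = 4×3 + 1
3 = 3×1 + 0
The gcd is 1. Working backward:
1 = 13 − 4·3
1 = −4·120 + 37·13
1 = 37·133 − 41·120
1 = −41·519 + 160·133
1 = 160·652 − 201·519
1 = −201·1823 + 562·652
1 = 562·13413 − 4135·1823
1 = −4135·42062 + 12967·13413
So 13413·12967 ≡ 1 (mod 42062).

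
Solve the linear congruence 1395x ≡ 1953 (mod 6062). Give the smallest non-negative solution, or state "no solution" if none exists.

4851

First find gcd(1395, 6062):
6062 = 4·1395 + 482
1395 = 2·482 + 431
482 = 1·431 + 51
431 = 8·51 + 23
51 = 2·23 + 5
23 = 4·5 + 3
5 = 1·3 + 2
3 = 1·2 + 1
2 = 2·1 + 0
gcd = 1, so a unique solution mod 6062 exists.
Back-substitute for the Bézout coefficients:
1 = 3 − 2
1 = −5 + 2·3
1 = 2·23 − 9·5
1 = −9·51 + 20·23
1 = 20·431 − 169·51
1 = −169·482 + 189·431
1 = 189·1395 − 547·482
1 = −547·6062 + 2377·1395
So 1395·(2377) ≡ 1 (mod 6062), giving 1395⁻¹ ≡ 2377.
x ≡ 1395⁻¹·1953 ≡ 2377·1953 ≡ 4851 (mod 6062).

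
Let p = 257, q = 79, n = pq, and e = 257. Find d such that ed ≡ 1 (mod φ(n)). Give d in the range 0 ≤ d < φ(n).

φ(n) = (p−1)(q−1) = 256·78 = 19968.
Need d with 257·d ≡ 1 (mod 19968). Apply the extended Euclidean algorithm:
19968 = 77*257 + 179
257 = 1*179 + 78
179 = 2*78 + 23
78 = 3*23 + 9
23 = 2*9 + 5
9 = 1*5 + 4
5 = 1*4 + 1
4 = 4*1 + 0
Back-substitute:
1 = 5 − 4
1 = −9 + 2·5
1 = 2·23 − 5·9
1 = −5·78 + 17·23
1 = 17·179 − 39·78
1 = −39·257 + 56·179
1 = 56·19968 − 4351·257
So 257·(-4351) ≡ 1 (mod 19968), hence d ≡ -4351 ≡ 15617 (mod 19968).

15617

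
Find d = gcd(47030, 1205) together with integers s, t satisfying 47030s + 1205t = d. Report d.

Apply Euclid's algorithm to 47030 and 1205:
47030 = 39*1205 + 35
1205 = 34*35 + 15
35 = 2*15 + 5
15 = 3*5 + 0
gcd(47030, 1205) = 5.
Express as a combination:
5 = 35 − 2·15
5 = −2·1205 + 69·35
5 = 69·47030 − 2693·1205
So 5 = (69)·47030 + (-2693)·1205.

5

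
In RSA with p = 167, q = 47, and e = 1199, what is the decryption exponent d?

φ(n) = (p−1)(q−1) = 166·46 = 7636.
Need d with 1199·d ≡ 1 (mod 7636). Apply the extended Euclidean algorithm:
7636 = 6*1199 + 442
1199 = 2*442 + 315
442 = 1*315 + 127
315 = 2*127 + 61
127 = 2*61 + 5
61 = 12*5 + 1
5 = 5*1 + 0
Back-substitute:
1 = 61 − 12·5
1 = −12·127 + 25·61
1 = 25·315 − 62·127
1 = −62·442 + 87·315
1 = 87·1199 − 236·442
1 = −236·7636 + 1503·1199
So 1199·1503 ≡ 1 (mod 7636), hence d = 1503.

1503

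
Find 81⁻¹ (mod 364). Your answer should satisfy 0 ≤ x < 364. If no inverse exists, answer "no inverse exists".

9

Apply the Euclidean algorithm to 364 and 81:
364 = 4*81 + 40
81 = 2*40 + 1
40 = 40*1 + 0
The gcd is 1. Working backward:
1 = 81 − 2·40
1 = −2·364 + 9·81
So 81·9 ≡ 1 (mod 364).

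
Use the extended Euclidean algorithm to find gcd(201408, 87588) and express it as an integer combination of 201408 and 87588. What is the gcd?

Euclidean algorithm:
201408 = 2×87588 + 26232
87588 = 3×26232 + 8892
26232 = 2×8892 + 8448
8892 = 1×8448 + 444
8448 = 19×444 + 12
444 = 37×12 + 0
gcd(201408, 87588) = 12.
Express as a combination:
12 = 8448 − 19·444
12 = −19·8892 + 20·8448
12 = 20·26232 − 59·8892
12 = −59·87588 + 197·26232
12 = 197·201408 − 453·87588
So 12 = (197)·201408 + (-453)·87588.

12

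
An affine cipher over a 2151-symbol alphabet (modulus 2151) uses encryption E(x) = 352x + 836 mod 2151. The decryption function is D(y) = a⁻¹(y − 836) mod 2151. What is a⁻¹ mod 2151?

55

Extended Euclidean algorithm:
2151 = 6*352 + 39
352 = 9*39 + 1
39 = 39*1 + 0
Since gcd(352, 2151) = 1, back-substitute to write 1 as a combination:
1 = 352 − 9·39
1 = −9·2151 + 55·352
So 352·55 ≡ 1 (mod 2151).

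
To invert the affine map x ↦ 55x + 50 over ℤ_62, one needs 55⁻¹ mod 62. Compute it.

53

gcd(62, 55) by repeated division:
62 = 1·55 + 7
55 = 7·7 + 6
7 = 1·6 + 1
6 = 6·1 + 0
Since gcd(55, 62) = 1, back-substitute to write 1 as a combination:
1 = 7 − 6
1 = −55 + 8·7
1 = 8·62 − 9·55
Thus 55·(-9) ≡ 1 (mod 62); reducing, -9 mod 62 = 53.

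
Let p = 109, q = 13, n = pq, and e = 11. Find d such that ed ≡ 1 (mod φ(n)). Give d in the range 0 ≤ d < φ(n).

707

φ(n) = (p−1)(q−1) = 108·12 = 1296.
Need d with 11·d ≡ 1 (mod 1296). Apply the extended Euclidean algorithm:
1296 = 117·11 + 9
11 = 1·9 + 2
9 = 4·2 + 1
2 = 2·1 + 0
Back-substitute:
1 = 9 − 4·2
1 = −4·11 + 5·9
1 = 5·1296 − 589·11
So 11·(-589) ≡ 1 (mod 1296), hence d ≡ -589 ≡ 707 (mod 1296).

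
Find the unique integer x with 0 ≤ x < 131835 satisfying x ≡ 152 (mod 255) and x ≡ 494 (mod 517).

12902

Write x = 152 + 255·k. Then 255·k ≡ 494 − 152 ≡ 342 (mod 517).
Need 255⁻¹ mod 517. Extended Euclid on (517, 255):
517 = 2*255 + 7
255 = 36*7 + 3
7 = 2*3 + 1
3 = 3*1 + 0
Back-substitute:
1 = 7 − 2·3
1 = −2·255 + 73·7
1 = 73·517 − 148·255
255⁻¹ ≡ 369 (mod 517), so k ≡ 369·342 ≡ 50 (mod 517).
x = 152 + 255·50 = 12902.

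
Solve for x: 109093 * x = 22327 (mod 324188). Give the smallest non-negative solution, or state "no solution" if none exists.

30647

First find gcd(109093, 324188):
324188 = 2·109093 + 106002
109093 = 1·106002 + 3091
106002 = 34·3091 + 908
3091 = 3·908 + 367
908 = 2·367 + 174
367 = 2·174 + 19
174 = 9·19 + 3
19 = 6·3 + 1
3 = 3·1 + 0
gcd = 1, so a unique solution mod 324188 exists.
Back-substitute for the Bézout coefficients:
1 = 19 − 6·3
1 = −6·174 + 55·19
1 = 55·367 − 116·174
1 = −116·908 + 287·367
1 = 287·3091 − 977·908
1 = −977·106002 + 33505·3091
1 = 33505·109093 − 34482·106002
1 = −34482·324188 + 102469·109093
So 109093·(102469) ≡ 1 (mod 324188), giving 109093⁻¹ ≡ 102469.
x ≡ 109093⁻¹·22327 ≡ 102469·22327 ≡ 30647 (mod 324188).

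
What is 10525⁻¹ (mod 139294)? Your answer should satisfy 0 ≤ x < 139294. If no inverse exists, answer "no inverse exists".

9873

Run Euclid on (139294, 10525):
139294 = 13*10525 + 2469
10525 = 4*2469 + 649
2469 = 3*649 + 522
649 = 1*522 + 127
522 = 4*127 + 14
127 = 9*14 + 1
14 = 14*1 + 0
gcd = 1, so the inverse exists. Back-substitute:
1 = 127 − 9·14
1 = −9·522 + 37·127
1 = 37·649 − 46·522
1 = −46·2469 + 175·649
1 = 175·10525 − 746·2469
1 = −746·139294 + 9873·10525
So 10525·9873 ≡ 1 (mod 139294).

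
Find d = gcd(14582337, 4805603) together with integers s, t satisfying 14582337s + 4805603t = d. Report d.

11

Apply Euclid's algorithm to 14582337 and 4805603:
14582337 = 3*4805603 + 165528
4805603 = 29*165528 + 5291
165528 = 31*5291 + 1507
5291 = 3*1507 + 770
1507 = 1*770 + 737
770 = 1*737 + 33
737 = 22*33 + 11
33 = 3*11 + 0
gcd(14582337, 4805603) = 11.
Working backward:
11 = 737 − 22·33
11 = −22·770 + 23·737
11 = 23·1507 − 45·770
11 = −45·5291 + 158·1507
11 = 158·165528 − 4943·5291
11 = −4943·4805603 + 143505·165528
11 = 143505·14582337 − 435458·4805603
So 11 = (143505)·14582337 + (-435458)·4805603.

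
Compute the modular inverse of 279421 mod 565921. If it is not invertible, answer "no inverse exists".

477983

Apply the Euclidean algorithm to 565921 and 279421:
565921 = 2*279421 + 7079
279421 = 39*7079 + 3340
7079 = 2*3340 + 399
3340 = 8*399 + 148
399 = 2*148 + 103
148 = 1*103 + 45
103 = 2*45 + 13
45 = 3*13 + 6
13 = 2*6 + 1
6 = 6*1 + 0
Since gcd(279421, 565921) = 1, back-substitute to write 1 as a combination:
1 = 13 − 2·6
1 = −2·45 + 7·13
1 = 7·103 − 16·45
1 = −16·148 + 23·103
1 = 23·399 − 62·148
1 = −62·3340 + 519·399
1 = 519·7079 − 1100·3340
1 = −1100·279421 + 43419·7079
1 = 43419·565921 − 87938·279421
Hence 279421⁻¹ ≡ -87938 ≡ 477983 (mod 565921).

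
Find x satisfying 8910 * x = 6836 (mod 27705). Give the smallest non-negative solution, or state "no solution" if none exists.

no solution

gcd(8910, 27705):
27705 = 3×8910 + 975
8910 = 9×975 + 135
975 = 7×135 + 30
135 = 4×30 + 15
30 = 2×15 + 0
gcd = 15, but 15 ∤ 6836, so the congruence has no solution.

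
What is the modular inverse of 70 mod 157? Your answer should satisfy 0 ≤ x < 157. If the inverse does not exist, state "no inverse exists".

Extended Euclidean algorithm:
157 = 2·70 + 17
70 = 4·17 + 2
17 = 8·2 + 1
2 = 2·1 + 0
gcd = 1, so the inverse exists. Back-substitute:
1 = 17 − 8·2
1 = −8·70 + 33·17
1 = 33·157 − 74·70
Thus 70·(-74) ≡ 1 (mod 157); reducing, -74 mod 157 = 83.

83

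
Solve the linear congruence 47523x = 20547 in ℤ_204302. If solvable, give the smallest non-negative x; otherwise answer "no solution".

no solution

gcd(47523, 204302):
204302 = 4×47523 + 14210
47523 = 3×14210 + 4893
14210 = 2×4893 + 4424
4893 = 1×4424 + 469
4424 = 9×469 + 203
469 = 2×203 + 63
203 = 3×63 + 14
63 = 4×14 + 7
14 = 2×7 + 0
gcd = 7, but 7 ∤ 20547, so the congruence has no solution.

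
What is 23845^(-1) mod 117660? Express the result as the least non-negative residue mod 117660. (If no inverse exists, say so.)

Euclidean algorithm on 117660, 23845:
117660 = 4*23845 + 22280
23845 = 1*22280 + 1565
22280 = 14*1565 + 370
1565 = 4*370 + 85
370 = 4*85 + 30
85 = 2*30 + 25
30 = 1*25 + 5
25 = 5*5 + 0
gcd(23845, 117660) = 5 ≠ 1, so 23845 has no multiplicative inverse modulo 117660.

no inverse exists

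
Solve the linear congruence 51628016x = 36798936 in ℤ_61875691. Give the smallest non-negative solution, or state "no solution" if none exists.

348819

First find gcd(51628016, 61875691):
61875691 = 1×51628016 + 10247675
51628016 = 5×10247675 + 389641
10247675 = 26×389641 + 117009
389641 = 3×117009 + 38614
117009 = 3×38614 + 1167
38614 = 33×1167 + 103
1167 = 11×103 + 34
103 = 3×34 + 1
34 = 34×1 + 0
gcd = 1, so a unique solution mod 61875691 exists.
Back-substitute for the Bézout coefficients:
1 = 103 − 3·34
1 = −3·1167 + 34·103
1 = 34·38614 − 1125·1167
1 = −1125·117009 + 3409·38614
1 = 3409·389641 − 11352·117009
1 = −11352·10247675 + 298561·389641
1 = 298561·51628016 − 1504157·10247675
1 = −1504157·61875691 + 1802718·51628016
So 51628016·(1802718) ≡ 1 (mod 61875691), giving 51628016⁻¹ ≡ 1802718.
x ≡ 51628016⁻¹·36798936 ≡ 1802718·36798936 ≡ 348819 (mod 61875691).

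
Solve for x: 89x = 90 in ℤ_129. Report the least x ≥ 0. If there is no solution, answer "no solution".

30

First find gcd(89, 129):
129 = 1·89 + 40
89 = 2·40 + 9
40 = 4·9 + 4
9 = 2·4 + 1
4 = 4·1 + 0
gcd = 1, so a unique solution mod 129 exists.
Back-substitute for the Bézout coefficients:
1 = 9 − 2·4
1 = −2·40 + 9·9
1 = 9·89 − 20·40
1 = −20·129 + 29·89
So 89·(29) ≡ 1 (mod 129), giving 89⁻¹ ≡ 29.
x ≡ 89⁻¹·90 ≡ 29·90 ≡ 30 (mod 129).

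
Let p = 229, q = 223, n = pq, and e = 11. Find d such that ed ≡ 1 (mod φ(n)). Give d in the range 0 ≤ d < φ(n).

9203

φ(n) = (p−1)(q−1) = 228·222 = 50616.
Need d with 11·d ≡ 1 (mod 50616). Apply the extended Euclidean algorithm:
50616 = 4601·11 + 5
11 = 2·5 + 1
5 = 5·1 + 0
Back-substitute:
1 = 11 − 2·5
1 = −2·50616 + 9203·11
So 11·9203 ≡ 1 (mod 50616), hence d = 9203.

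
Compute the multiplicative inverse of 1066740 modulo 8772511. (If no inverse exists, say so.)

gcd(8772511, 1066740) by repeated division:
8772511 = 8×1066740 + 238591
1066740 = 4×238591 + 112376
238591 = 2×112376 + 13839
112376 = 8×13839 + 1664
13839 = 8×1664 + 527
1664 = 3×527 + 83
527 = 6×83 + 29
83 = 2×29 + 25
29 = 1×25 + 4
25 = 6×4 + 1
4 = 4×1 + 0
gcd = 1, so the inverse exists. Back-substitute:
1 = 25 − 6·4
1 = −6·29 + 7·25
1 = 7·83 − 20·29
1 = −20·527 + 127·83
1 = 127·1664 − 401·527
1 = −401·13839 + 3335·1664
1 = 3335·112376 − 27081·13839
1 = −27081·238591 + 57497·112376
1 = 57497·1066740 − 257069·238591
1 = −257069·8772511 + 2114049·1066740
So 1066740·2114049 ≡ 1 (mod 8772511).

2114049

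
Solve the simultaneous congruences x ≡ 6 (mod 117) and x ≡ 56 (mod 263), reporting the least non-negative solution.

Write x = 6 + 117·k. Then 117·k ≡ 56 − 6 ≡ 50 (mod 263).
Need 117⁻¹ mod 263. Extended Euclid on (263, 117):
263 = 2*117 + 29
117 = 4*29 + 1
29 = 29*1 + 0
Back-substitute:
1 = 117 − 4·29
1 = −4·263 + 9·117
117⁻¹ ≡ 9 (mod 263), so k ≡ 9·50 ≡ 187 (mod 263).
x = 6 + 117·187 = 21885.

21885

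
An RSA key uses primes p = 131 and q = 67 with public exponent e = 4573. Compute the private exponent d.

4957

φ(n) = (p−1)(q−1) = 130·66 = 8580.
Need d with 4573·d ≡ 1 (mod 8580). Apply the extended Euclidean algorithm:
8580 = 1·4573 + 4007
4573 = 1·4007 + 566
4007 = 7·566 + 45
566 = 12·45 + 26
45 = 1·26 + 19
26 = 1·19 + 7
19 = 2·7 + 5
7 = 1·5 + 2
5 = 2·2 + 1
2 = 2·1 + 0
Back-substitute:
1 = 5 − 2·2
1 = −2·7 + 3·5
1 = 3·19 − 8·7
1 = −8·26 + 11·19
1 = 11·45 − 19·26
1 = −19·566 + 239·45
1 = 239·4007 − 1692·566
1 = −1692·4573 + 1931·4007
1 = 1931·8580 − 3623·4573
So 4573·(-3623) ≡ 1 (mod 8580), hence d ≡ -3623 ≡ 4957 (mod 8580).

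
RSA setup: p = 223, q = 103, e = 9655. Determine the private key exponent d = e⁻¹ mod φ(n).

φ(n) = (p−1)(q−1) = 222·102 = 22644.
Need d with 9655·d ≡ 1 (mod 22644). Apply the extended Euclidean algorithm:
22644 = 2×9655 + 3334
9655 = 2×3334 + 2987
3334 = 1×2987 + 347
2987 = 8×347 + 211
347 = 1×211 + 136
211 = 1×136 + 75
136 = 1×75 + 61
75 = 1×61 + 14
61 = 4×14 + 5
14 = 2×5 + 4
5 = 1×4 + 1
4 = 4×1 + 0
Back-substitute:
1 = 5 − 4
1 = −14 + 3·5
1 = 3·61 − 13·14
1 = −13·75 + 16·61
1 = 16·136 − 29·75
1 = −29·211 + 45·136
1 = 45·347 − 74·211
1 = −74·2987 + 637·347
1 = 637·3334 − 711·2987
1 = −711·9655 + 2059·3334
1 = 2059·22644 − 4829·9655
So 9655·(-4829) ≡ 1 (mod 22644), hence d ≡ -4829 ≡ 17815 (mod 22644).

17815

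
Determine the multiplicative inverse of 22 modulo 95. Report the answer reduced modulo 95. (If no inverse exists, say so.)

13

gcd(95, 22) by repeated division:
95 = 4×22 + 7
22 = 3×7 + 1
7 = 7×1 + 0
The gcd is 1. Working backward:
1 = 22 − 3·7
1 = −3·95 + 13·22
So 22·13 ≡ 1 (mod 95).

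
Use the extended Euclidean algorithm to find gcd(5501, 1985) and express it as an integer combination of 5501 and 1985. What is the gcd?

Euclidean algorithm:
5501 = 2·1985 + 1531
1985 = 1·1531 + 454
1531 = 3·454 + 169
454 = 2·169 + 116
169 = 1·116 + 53
116 = 2·53 + 10
53 = 5·10 + 3
10 = 3·3 + 1
3 = 3·1 + 0
gcd(5501, 1985) = 1.
Back-substituting:
1 = 10 − 3·3
1 = −3·53 + 16·10
1 = 16·116 − 35·53
1 = −35·169 + 51·116
1 = 51·454 − 137·169
1 = −137·1531 + 462·454
1 = 462·1985 − 599·1531
1 = −599·5501 + 1660·1985
So 1 = (-599)·5501 + (1660)·1985.

1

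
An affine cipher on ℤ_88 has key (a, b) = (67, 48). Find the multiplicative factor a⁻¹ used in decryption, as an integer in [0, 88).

67

Extended Euclidean algorithm:
88 = 1·67 + 21
67 = 3·21 + 4
21 = 5·4 + 1
4 = 4·1 + 0
The gcd is 1. Working backward:
1 = 21 − 5·4
1 = −5·67 + 16·21
1 = 16·88 − 21·67
Thus 67·(-21) ≡ 1 (mod 88); reducing, -21 mod 88 = 67.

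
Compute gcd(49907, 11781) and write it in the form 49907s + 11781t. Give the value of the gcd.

Repeated division:
49907 = 4·11781 + 2783
11781 = 4·2783 + 649
2783 = 4·649 + 187
649 = 3·187 + 88
187 = 2·88 + 11
88 = 8·11 + 0
gcd(49907, 11781) = 11.
Working backward:
11 = 187 − 2·88
11 = −2·649 + 7·187
11 = 7·2783 − 30·649
11 = −30·11781 + 127·2783
11 = 127·49907 − 538·11781
So 11 = (127)·49907 + (-538)·11781.

11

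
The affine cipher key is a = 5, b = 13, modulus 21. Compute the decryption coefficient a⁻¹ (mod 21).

Apply the Euclidean algorithm to 21 and 5:
21 = 4×5 + 1
5 = 5×1 + 0
Since gcd(5, 21) = 1, back-substitute to write 1 as a combination:
1 = 21 − 4·5
Thus 5·(-4) ≡ 1 (mod 21); reducing, -4 mod 21 = 17.

17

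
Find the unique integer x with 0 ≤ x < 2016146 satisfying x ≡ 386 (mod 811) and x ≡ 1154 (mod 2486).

1791074

Write x = 386 + 811·k. Then 811·k ≡ 1154 − 386 ≡ 768 (mod 2486).
Need 811⁻¹ mod 2486. Extended Euclid on (2486, 811):
2486 = 3*811 + 53
811 = 15*53 + 16
53 = 3*16 + 5
16 = 3*5 + 1
5 = 5*1 + 0
Back-substitute:
1 = 16 − 3·5
1 = −3·53 + 10·16
1 = 10·811 − 153·53
1 = −153·2486 + 469·811
811⁻¹ ≡ 469 (mod 2486), so k ≡ 469·768 ≡ 2208 (mod 2486).
x = 386 + 811·2208 = 1791074.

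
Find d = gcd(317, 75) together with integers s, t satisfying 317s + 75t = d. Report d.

Repeated division:
317 = 4·75 + 17
75 = 4·17 + 7
17 = 2·7 + 3
7 = 2·3 + 1
3 = 3·1 + 0
gcd(317, 75) = 1.
Express as a combination:
1 = 7 − 2·3
1 = −2·17 + 5·7
1 = 5·75 − 22·17
1 = −22·317 + 93·75
So 1 = (-22)·317 + (93)·75.

1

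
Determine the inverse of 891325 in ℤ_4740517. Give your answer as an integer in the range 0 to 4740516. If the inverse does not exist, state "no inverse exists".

Apply the Euclidean algorithm to 4740517 and 891325:
4740517 = 5×891325 + 283892
891325 = 3×283892 + 39649
283892 = 7×39649 + 6349
39649 = 6×6349 + 1555
6349 = 4×1555 + 129
1555 = 12×129 + 7
129 = 18×7 + 3
7 = 2×3 + 1
3 = 3×1 + 0
gcd = 1, so the inverse exists. Back-substitute:
1 = 7 − 2·3
1 = −2·129 + 37·7
1 = 37·1555 − 446·129
1 = −446·6349 + 1821·1555
1 = 1821·39649 − 11372·6349
1 = −11372·283892 + 81425·39649
1 = 81425·891325 − 255647·283892
1 = −255647·4740517 + 1359660·891325
So 891325·1359660 ≡ 1 (mod 4740517).

1359660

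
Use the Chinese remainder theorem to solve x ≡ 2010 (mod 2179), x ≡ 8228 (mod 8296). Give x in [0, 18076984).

Write x = 2010 + 2179·k. Then 2179·k ≡ 8228 − 2010 ≡ 6218 (mod 8296).
Need 2179⁻¹ mod 8296. Extended Euclid on (8296, 2179):
8296 = 3*2179 + 1759
2179 = 1*1759 + 420
1759 = 4*420 + 79
420 = 5*79 + 25
79 = 3*25 + 4
25 = 6*4 + 1
4 = 4*1 + 0
Back-substitute:
1 = 25 − 6·4
1 = −6·79 + 19·25
1 = 19·420 − 101·79
1 = −101·1759 + 423·420
1 = 423·2179 − 524·1759
1 = −524·8296 + 1995·2179
2179⁻¹ ≡ 1995 (mod 8296), so k ≡ 1995·6218 ≡ 2390 (mod 8296).
x = 2010 + 2179·2390 = 5209820.

5209820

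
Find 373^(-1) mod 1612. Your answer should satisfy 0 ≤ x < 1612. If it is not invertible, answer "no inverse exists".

Apply the Euclidean algorithm to 1612 and 373:
1612 = 4*373 + 120
373 = 3*120 + 13
120 = 9*13 + 3
13 = 4*3 + 1
3 = 3*1 + 0
The gcd is 1. Working backward:
1 = 13 − 4·3
1 = −4·120 + 37·13
1 = 37·373 − 115·120
1 = −115·1612 + 497·373
So 373·497 ≡ 1 (mod 1612).

497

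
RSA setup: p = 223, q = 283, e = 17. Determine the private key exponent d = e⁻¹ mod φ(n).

18413

φ(n) = (p−1)(q−1) = 222·282 = 62604.
Need d with 17·d ≡ 1 (mod 62604). Apply the extended Euclidean algorithm:
62604 = 3682*17 + 10
17 = 1*10 + 7
10 = 1*7 + 3
7 = 2*3 + 1
3 = 3*1 + 0
Back-substitute:
1 = 7 − 2·3
1 = −2·10 + 3·7
1 = 3·17 − 5·10
1 = −5·62604 + 18413·17
So 17·18413 ≡ 1 (mod 62604), hence d = 18413.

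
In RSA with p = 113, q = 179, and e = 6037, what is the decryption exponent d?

16637

φ(n) = (p−1)(q−1) = 112·178 = 19936.
Need d with 6037·d ≡ 1 (mod 19936). Apply the extended Euclidean algorithm:
19936 = 3×6037 + 1825
6037 = 3×1825 + 562
1825 = 3×562 + 139
562 = 4×139 + 6
139 = 23×6 + 1
6 = 6×1 + 0
Back-substitute:
1 = 139 − 23·6
1 = −23·562 + 93·139
1 = 93·1825 − 302·562
1 = −302·6037 + 999·1825
1 = 999·19936 − 3299·6037
So 6037·(-3299) ≡ 1 (mod 19936), hence d ≡ -3299 ≡ 16637 (mod 19936).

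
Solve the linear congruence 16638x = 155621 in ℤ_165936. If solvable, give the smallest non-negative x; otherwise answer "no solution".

gcd(16638, 165936):
165936 = 9·16638 + 16194
16638 = 1·16194 + 444
16194 = 36·444 + 210
444 = 2·210 + 24
210 = 8·24 + 18
24 = 1·18 + 6
18 = 3·6 + 0
gcd = 6, but 6 ∤ 155621, so the congruence has no solution.

no solution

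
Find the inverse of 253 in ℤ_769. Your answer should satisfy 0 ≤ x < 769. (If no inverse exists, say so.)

538

gcd(769, 253) by repeated division:
769 = 3*253 + 10
253 = 25*10 + 3
10 = 3*3 + 1
3 = 3*1 + 0
gcd = 1, so the inverse exists. Back-substitute:
1 = 10 − 3·3
1 = −3·253 + 76·10
1 = 76·769 − 231·253
So 253·(-231) ≡ 1 (mod 769), and -231 ≡ 538 (mod 769).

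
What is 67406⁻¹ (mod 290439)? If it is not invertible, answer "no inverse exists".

gcd(290439, 67406) by repeated division:
290439 = 4·67406 + 20815
67406 = 3·20815 + 4961
20815 = 4·4961 + 971
4961 = 5·971 + 106
971 = 9·106 + 17
106 = 6·17 + 4
17 = 4·4 + 1
4 = 4·1 + 0
Since gcd(67406, 290439) = 1, back-substitute to write 1 as a combination:
1 = 17 − 4·4
1 = −4·106 + 25·17
1 = 25·971 − 229·106
1 = −229·4961 + 1170·971
1 = 1170·20815 − 4909·4961
1 = −4909·67406 + 15897·20815
1 = 15897·290439 − 68497·67406
Hence 67406⁻¹ ≡ -68497 ≡ 221942 (mod 290439).

221942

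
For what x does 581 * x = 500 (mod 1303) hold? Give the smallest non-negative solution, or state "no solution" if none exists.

First find gcd(581, 1303):
1303 = 2×581 + 141
581 = 4×141 + 17
141 = 8×17 + 5
17 = 3×5 + 2
5 = 2×2 + 1
2 = 2×1 + 0
gcd = 1, so a unique solution mod 1303 exists.
Back-substitute for the Bézout coefficients:
1 = 5 − 2·2
1 = −2·17 + 7·5
1 = 7·141 − 58·17
1 = −58·581 + 239·141
1 = 239·1303 − 536·581
So 581·(-536) ≡ 1 (mod 1303), giving 581⁻¹ ≡ 767.
x ≡ 581⁻¹·500 ≡ 767·500 ≡ 418 (mod 1303).

418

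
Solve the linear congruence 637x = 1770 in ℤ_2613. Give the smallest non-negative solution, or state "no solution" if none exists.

no solution

gcd(637, 2613):
2613 = 4*637 + 65
637 = 9*65 + 52
65 = 1*52 + 13
52 = 4*13 + 0
gcd = 13, but 13 ∤ 1770, so the congruence has no solution.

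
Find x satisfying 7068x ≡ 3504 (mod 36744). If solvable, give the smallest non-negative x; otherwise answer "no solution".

1898

First find gcd(7068, 36744):
36744 = 5×7068 + 1404
7068 = 5×1404 + 48
1404 = 29×48 + 12
48 = 4×12 + 0
gcd = 12 and 12 | 3504, so solutions exist. Divide through by 12: 589x ≡ 292 (mod 3062).
Now find 589⁻¹ mod 3062:
3062 = 5·589 + 117
589 = 5·117 + 4
117 = 29·4 + 1
4 = 4·1 + 0
Back-substitute:
1 = 117 − 29·4
1 = −29·589 + 146·117
1 = 146·3062 − 759·589
So 589·(-759) ≡ 1 (mod 3062), i.e. 589⁻¹ ≡ 2303.
Then x ≡ 2303·292 ≡ 1898 (mod 3062); the smallest non-negative solution is x = 1898.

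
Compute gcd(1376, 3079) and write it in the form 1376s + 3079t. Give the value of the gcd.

Euclidean algorithm:
3079 = 2×1376 + 327
1376 = 4×327 + 68
327 = 4×68 + 55
68 = 1×55 + 13
55 = 4×13 + 3
13 = 4×3 + 1
3 = 3×1 + 0
gcd(1376, 3079) = 1.
Working backward:
1 = 13 − 4·3
1 = −4·55 + 17·13
1 = 17·68 − 21·55
1 = −21·327 + 101·68
1 = 101·1376 − 425·327
1 = −425·3079 + 951·1376
So 1 = (-425)·3079 + (951)·1376.

1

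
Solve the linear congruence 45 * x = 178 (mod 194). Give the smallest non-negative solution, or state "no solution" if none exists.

60

First find gcd(45, 194):
194 = 4·45 + 14
45 = 3·14 + 3
14 = 4·3 + 2
3 = 1·2 + 1
2 = 2·1 + 0
gcd = 1, so a unique solution mod 194 exists.
Back-substitute for the Bézout coefficients:
1 = 3 − 2
1 = −14 + 5·3
1 = 5·45 − 16·14
1 = −16·194 + 69·45
So 45·(69) ≡ 1 (mod 194), giving 45⁻¹ ≡ 69.
x ≡ 45⁻¹·178 ≡ 69·178 ≡ 60 (mod 194).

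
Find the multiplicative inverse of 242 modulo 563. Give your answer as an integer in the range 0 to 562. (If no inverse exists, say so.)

Extended Euclidean algorithm:
563 = 2×242 + 79
242 = 3×79 + 5
79 = 15×5 + 4
5 = 1×4 + 1
4 = 4×1 + 0
The gcd is 1. Working backward:
1 = 5 − 4
1 = −79 + 16·5
1 = 16·242 − 49·79
1 = −49·563 + 114·242
So 242·114 ≡ 1 (mod 563).

114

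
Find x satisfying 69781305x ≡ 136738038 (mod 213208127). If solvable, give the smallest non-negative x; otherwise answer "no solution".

no solution

gcd(69781305, 213208127):
213208127 = 3*69781305 + 3864212
69781305 = 18*3864212 + 225489
3864212 = 17*225489 + 30899
225489 = 7*30899 + 9196
30899 = 3*9196 + 3311
9196 = 2*3311 + 2574
3311 = 1*2574 + 737
2574 = 3*737 + 363
737 = 2*363 + 11
363 = 33*11 + 0
gcd = 11, but 11 ∤ 136738038, so the congruence has no solution.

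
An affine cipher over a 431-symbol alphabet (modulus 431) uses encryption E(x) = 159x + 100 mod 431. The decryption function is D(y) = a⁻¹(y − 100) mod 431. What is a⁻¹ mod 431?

Run Euclid on (431, 159):
431 = 2×159 + 113
159 = 1×113 + 46
113 = 2×46 + 21
46 = 2×21 + 4
21 = 5×4 + 1
4 = 4×1 + 0
gcd = 1, so the inverse exists. Back-substitute:
1 = 21 − 5·4
1 = −5·46 + 11·21
1 = 11·113 − 27·46
1 = −27·159 + 38·113
1 = 38·431 − 103·159
So 159·(-103) ≡ 1 (mod 431), and -103 ≡ 328 (mod 431).

328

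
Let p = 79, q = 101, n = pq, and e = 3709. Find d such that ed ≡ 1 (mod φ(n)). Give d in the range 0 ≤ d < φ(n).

2389

φ(n) = (p−1)(q−1) = 78·100 = 7800.
Need d with 3709·d ≡ 1 (mod 7800). Apply the extended Euclidean algorithm:
7800 = 2×3709 + 382
3709 = 9×382 + 271
382 = 1×271 + 111
271 = 2×111 + 49
111 = 2×49 + 13
49 = 3×13 + 10
13 = 1×10 + 3
10 = 3×3 + 1
3 = 3×1 + 0
Back-substitute:
1 = 10 − 3·3
1 = −3·13 + 4·10
1 = 4·49 − 15·13
1 = −15·111 + 34·49
1 = 34·271 − 83·111
1 = −83·382 + 117·271
1 = 117·3709 − 1136·382
1 = −1136·7800 + 2389·3709
So 3709·2389 ≡ 1 (mod 7800), hence d = 2389.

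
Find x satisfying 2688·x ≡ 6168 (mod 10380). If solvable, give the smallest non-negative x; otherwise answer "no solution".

First find gcd(2688, 10380):
10380 = 3·2688 + 2316
2688 = 1·2316 + 372
2316 = 6·372 + 84
372 = 4·84 + 36
84 = 2·36 + 12
36 = 3·12 + 0
gcd = 12 and 12 | 6168, so solutions exist. Divide through by 12: 224x ≡ 514 (mod 865).
Now find 224⁻¹ mod 865:
865 = 3×224 + 193
224 = 1×193 + 31
193 = 6×31 + 7
31 = 4×7 + 3
7 = 2×3 + 1
3 = 3×1 + 0
Back-substitute:
1 = 7 − 2·3
1 = −2·31 + 9·7
1 = 9·193 − 56·31
1 = −56·224 + 65·193
1 = 65·865 − 251·224
So 224·(-251) ≡ 1 (mod 865), i.e. 224⁻¹ ≡ 614.
Then x ≡ 614·514 ≡ 736 (mod 865); the smallest non-negative solution is x = 736.

736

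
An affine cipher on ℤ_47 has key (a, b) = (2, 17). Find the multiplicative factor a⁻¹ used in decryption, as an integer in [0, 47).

gcd(47, 2) by repeated division:
47 = 23×2 + 1
2 = 2×1 + 0
gcd = 1, so the inverse exists. Back-substitute:
1 = 47 − 23·2
Hence 2⁻¹ ≡ -23 ≡ 24 (mod 47).

24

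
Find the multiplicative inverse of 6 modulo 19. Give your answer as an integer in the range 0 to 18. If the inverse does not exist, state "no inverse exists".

16

Run Euclid on (19, 6):
19 = 3·6 + 1
6 = 6·1 + 0
gcd = 1, so the inverse exists. Back-substitute:
1 = 19 − 3·6
So 6·(-3) ≡ 1 (mod 19), and -3 ≡ 16 (mod 19).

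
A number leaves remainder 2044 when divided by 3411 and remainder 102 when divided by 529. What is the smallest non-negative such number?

210115

Write x = 2044 + 3411·k. Then 3411·k ≡ 102 − 2044 ≡ 174 (mod 529).
Need 3411⁻¹ mod 529. Extended Euclid on (529, 237):
529 = 2×237 + 55
237 = 4×55 + 17
55 = 3×17 + 4
17 = 4×4 + 1
4 = 4×1 + 0
Back-substitute:
1 = 17 − 4·4
1 = −4·55 + 13·17
1 = 13·237 − 56·55
1 = −56·529 + 125·237
3411⁻¹ ≡ 125 (mod 529), so k ≡ 125·174 ≡ 61 (mod 529).
x = 2044 + 3411·61 = 210115.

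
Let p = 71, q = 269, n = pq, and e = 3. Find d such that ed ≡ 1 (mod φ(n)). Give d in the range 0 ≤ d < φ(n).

12507

φ(n) = (p−1)(q−1) = 70·268 = 18760.
Need d with 3·d ≡ 1 (mod 18760). Apply the extended Euclidean algorithm:
18760 = 6253×3 + 1
3 = 3×1 + 0
Back-substitute:
1 = 18760 − 6253·3
So 3·(-6253) ≡ 1 (mod 18760), hence d ≡ -6253 ≡ 12507 (mod 18760).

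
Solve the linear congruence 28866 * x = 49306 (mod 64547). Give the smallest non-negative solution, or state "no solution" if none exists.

First find gcd(28866, 64547):
64547 = 2·28866 + 6815
28866 = 4·6815 + 1606
6815 = 4·1606 + 391
1606 = 4·391 + 42
391 = 9·42 + 13
42 = 3·13 + 3
13 = 4·3 + 1
3 = 3·1 + 0
gcd = 1, so a unique solution mod 64547 exists.
Back-substitute for the Bézout coefficients:
1 = 13 − 4·3
1 = −4·42 + 13·13
1 = 13·391 − 121·42
1 = −121·1606 + 497·391
1 = 497·6815 − 2109·1606
1 = −2109·28866 + 8933·6815
1 = 8933·64547 − 19975·28866
So 28866·(-19975) ≡ 1 (mod 64547), giving 28866⁻¹ ≡ 44572.
x ≡ 28866⁻¹·49306 ≡ 44572·49306 ≡ 35323 (mod 64547).

35323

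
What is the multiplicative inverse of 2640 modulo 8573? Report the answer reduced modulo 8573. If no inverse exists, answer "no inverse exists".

Apply the Euclidean algorithm to 8573 and 2640:
8573 = 3×2640 + 653
2640 = 4×653 + 28
653 = 23×28 + 9
28 = 3×9 + 1
9 = 9×1 + 0
The gcd is 1. Working backward:
1 = 28 − 3·9
1 = −3·653 + 70·28
1 = 70·2640 − 283·653
1 = −283·8573 + 919·2640
So 2640·919 ≡ 1 (mod 8573).

919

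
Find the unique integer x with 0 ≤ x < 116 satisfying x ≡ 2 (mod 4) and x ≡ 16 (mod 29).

74

Write x = 2 + 4·k. Then 4·k ≡ 16 − 2 ≡ 14 (mod 29).
Need 4⁻¹ mod 29. Extended Euclid on (29, 4):
29 = 7×4 + 1
4 = 4×1 + 0
Back-substitute:
1 = 29 − 7·4
4⁻¹ ≡ 22 (mod 29), so k ≡ 22·14 ≡ 18 (mod 29).
x = 2 + 4·18 = 74.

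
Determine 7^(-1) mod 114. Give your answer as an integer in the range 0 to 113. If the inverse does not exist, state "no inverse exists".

49

gcd(114, 7) by repeated division:
114 = 16·7 + 2
7 = 3·2 + 1
2 = 2·1 + 0
Since gcd(7, 114) = 1, back-substitute to write 1 as a combination:
1 = 7 − 3·2
1 = −3·114 + 49·7
So 7·49 ≡ 1 (mod 114).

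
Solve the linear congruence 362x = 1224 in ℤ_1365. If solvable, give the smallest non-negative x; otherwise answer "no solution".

207

First find gcd(362, 1365):
1365 = 3×362 + 279
362 = 1×279 + 83
279 = 3×83 + 30
83 = 2×30 + 23
30 = 1×23 + 7
23 = 3×7 + 2
7 = 3×2 + 1
2 = 2×1 + 0
gcd = 1, so a unique solution mod 1365 exists.
Back-substitute for the Bézout coefficients:
1 = 7 − 3·2
1 = −3·23 + 10·7
1 = 10·30 − 13·23
1 = −13·83 + 36·30
1 = 36·279 − 121·83
1 = −121·362 + 157·279
1 = 157·1365 − 592·362
So 362·(-592) ≡ 1 (mod 1365), giving 362⁻¹ ≡ 773.
x ≡ 362⁻¹·1224 ≡ 773·1224 ≡ 207 (mod 1365).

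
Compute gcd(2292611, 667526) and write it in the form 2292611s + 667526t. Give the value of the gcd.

1

Repeated division:
2292611 = 3*667526 + 290033
667526 = 2*290033 + 87460
290033 = 3*87460 + 27653
87460 = 3*27653 + 4501
27653 = 6*4501 + 647
4501 = 6*647 + 619
647 = 1*619 + 28
619 = 22*28 + 3
28 = 9*3 + 1
3 = 3*1 + 0
gcd(2292611, 667526) = 1.
Express as a combination:
1 = 28 − 9·3
1 = −9·619 + 199·28
1 = 199·647 − 208·619
1 = −208·4501 + 1447·647
1 = 1447·27653 − 8890·4501
1 = −8890·87460 + 28117·27653
1 = 28117·290033 − 93241·87460
1 = −93241·667526 + 214599·290033
1 = 214599·2292611 − 737038·667526
So 1 = (214599)·2292611 + (-737038)·667526.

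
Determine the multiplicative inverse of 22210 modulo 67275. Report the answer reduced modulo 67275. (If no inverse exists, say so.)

no inverse exists

Compute gcd(22210, 67275):
67275 = 3·22210 + 645
22210 = 34·645 + 280
645 = 2·280 + 85
280 = 3·85 + 25
85 = 3·25 + 10
25 = 2·10 + 5
10 = 2·5 + 0
Since gcd = 5 > 1, 22210 is not a unit mod 67275.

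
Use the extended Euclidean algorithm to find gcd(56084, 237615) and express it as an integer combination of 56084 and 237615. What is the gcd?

Repeated division:
237615 = 4*56084 + 13279
56084 = 4*13279 + 2968
13279 = 4*2968 + 1407
2968 = 2*1407 + 154
1407 = 9*154 + 21
154 = 7*21 + 7
21 = 3*7 + 0
gcd(56084, 237615) = 7.
Working backward:
7 = 154 − 7·21
7 = −7·1407 + 64·154
7 = 64·2968 − 135·1407
7 = −135·13279 + 604·2968
7 = 604·56084 − 2551·13279
7 = −2551·237615 + 10808·56084
So 7 = (-2551)·237615 + (10808)·56084.

7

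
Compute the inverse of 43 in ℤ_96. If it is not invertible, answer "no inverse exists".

gcd(96, 43) by repeated division:
96 = 2·43 + 10
43 = 4·10 + 3
10 = 3·3 + 1
3 = 3·1 + 0
gcd = 1, so the inverse exists. Back-substitute:
1 = 10 − 3·3
1 = −3·43 + 13·10
1 = 13·96 − 29·43
So 43·(-29) ≡ 1 (mod 96), and -29 ≡ 67 (mod 96).

67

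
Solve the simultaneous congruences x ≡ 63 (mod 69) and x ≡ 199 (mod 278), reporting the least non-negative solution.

Write x = 63 + 69·k. Then 69·k ≡ 199 − 63 ≡ 136 (mod 278).
Need 69⁻¹ mod 278. Extended Euclid on (278, 69):
278 = 4*69 + 2
69 = 34*2 + 1
2 = 2*1 + 0
Back-substitute:
1 = 69 − 34·2
1 = −34·278 + 137·69
69⁻¹ ≡ 137 (mod 278), so k ≡ 137·136 ≡ 6 (mod 278).
x = 63 + 69·6 = 477.

477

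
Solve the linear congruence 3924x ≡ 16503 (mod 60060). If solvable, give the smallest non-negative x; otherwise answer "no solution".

gcd(3924, 60060):
60060 = 15×3924 + 1200
3924 = 3×1200 + 324
1200 = 3×324 + 228
324 = 1×228 + 96
228 = 2×96 + 36
96 = 2×36 + 24
36 = 1×24 + 12
24 = 2×12 + 0
gcd = 12, but 12 ∤ 16503, so the congruence has no solution.

no solution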